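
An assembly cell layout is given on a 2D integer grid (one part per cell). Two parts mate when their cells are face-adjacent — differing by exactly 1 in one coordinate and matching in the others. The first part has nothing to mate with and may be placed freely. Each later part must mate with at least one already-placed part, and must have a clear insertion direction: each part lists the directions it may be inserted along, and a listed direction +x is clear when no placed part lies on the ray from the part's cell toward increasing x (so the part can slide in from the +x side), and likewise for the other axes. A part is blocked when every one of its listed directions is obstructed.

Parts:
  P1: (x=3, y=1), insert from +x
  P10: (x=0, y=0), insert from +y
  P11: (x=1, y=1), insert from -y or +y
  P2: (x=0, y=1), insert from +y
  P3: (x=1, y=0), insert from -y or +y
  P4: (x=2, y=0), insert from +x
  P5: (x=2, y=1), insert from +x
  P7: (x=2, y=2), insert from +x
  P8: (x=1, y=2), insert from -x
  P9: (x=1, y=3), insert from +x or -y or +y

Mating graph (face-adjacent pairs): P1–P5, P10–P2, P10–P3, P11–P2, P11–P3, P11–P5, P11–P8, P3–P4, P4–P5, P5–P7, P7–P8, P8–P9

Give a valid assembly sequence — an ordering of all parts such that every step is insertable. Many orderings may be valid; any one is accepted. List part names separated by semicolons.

P7; P5; P4; P3; P10; P2; P1; P11; P8; P9

1. P7@(2, 2) [+x clear] — {P7}
2. P5@(2, 1) [+x clear] — {P5, P7}
3. P4@(2, 0) [+x clear] — {P4, P5, P7}
4. P3@(1, 0) [-y clear] — {P3, P4, P5, P7}
5. P10@(0, 0) [+y clear] — {P10, P3, P4, P5, P7}
6. P2@(0, 1) [+y clear] — {P10, P2, P3, P4, P5, P7}
7. P1@(3, 1) [+x clear] — {P1, P10, P2, P3, P4, P5, P7}
8. P11@(1, 1) [+y clear] — {P1, P10, P11, P2, P3, P4, P5, P7}
9. P8@(1, 2) [-x clear] — {P1, P10, P11, P2, P3, P4, P5, P7, P8}
10. P9@(1, 3) [+x clear] — {P1, P10, P11, P2, P3, P4, P5, P7, P8, P9}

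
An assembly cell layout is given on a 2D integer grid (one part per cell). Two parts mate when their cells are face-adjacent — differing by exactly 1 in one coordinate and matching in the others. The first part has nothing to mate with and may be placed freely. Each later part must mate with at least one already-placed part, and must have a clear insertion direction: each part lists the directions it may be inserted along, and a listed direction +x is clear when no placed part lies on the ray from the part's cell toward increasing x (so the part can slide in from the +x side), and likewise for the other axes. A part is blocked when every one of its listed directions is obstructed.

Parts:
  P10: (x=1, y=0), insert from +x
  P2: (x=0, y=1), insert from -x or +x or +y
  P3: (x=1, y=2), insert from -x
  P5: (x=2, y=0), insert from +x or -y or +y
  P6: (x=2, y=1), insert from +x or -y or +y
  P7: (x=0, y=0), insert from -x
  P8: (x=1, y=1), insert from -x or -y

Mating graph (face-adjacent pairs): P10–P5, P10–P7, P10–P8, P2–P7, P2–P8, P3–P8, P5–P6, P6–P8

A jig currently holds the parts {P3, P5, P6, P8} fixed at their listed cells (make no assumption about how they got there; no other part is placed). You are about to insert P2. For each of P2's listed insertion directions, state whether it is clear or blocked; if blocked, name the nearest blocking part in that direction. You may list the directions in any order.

-x: ray from P2(0, 1) has no placed part ⇒ clear
+x: nearest on ray is P8@(1, 1) ⇒ blocked
+y: ray from P2(0, 1) has no placed part ⇒ clear

+x: blocked by P8; +y: clear; -x: clear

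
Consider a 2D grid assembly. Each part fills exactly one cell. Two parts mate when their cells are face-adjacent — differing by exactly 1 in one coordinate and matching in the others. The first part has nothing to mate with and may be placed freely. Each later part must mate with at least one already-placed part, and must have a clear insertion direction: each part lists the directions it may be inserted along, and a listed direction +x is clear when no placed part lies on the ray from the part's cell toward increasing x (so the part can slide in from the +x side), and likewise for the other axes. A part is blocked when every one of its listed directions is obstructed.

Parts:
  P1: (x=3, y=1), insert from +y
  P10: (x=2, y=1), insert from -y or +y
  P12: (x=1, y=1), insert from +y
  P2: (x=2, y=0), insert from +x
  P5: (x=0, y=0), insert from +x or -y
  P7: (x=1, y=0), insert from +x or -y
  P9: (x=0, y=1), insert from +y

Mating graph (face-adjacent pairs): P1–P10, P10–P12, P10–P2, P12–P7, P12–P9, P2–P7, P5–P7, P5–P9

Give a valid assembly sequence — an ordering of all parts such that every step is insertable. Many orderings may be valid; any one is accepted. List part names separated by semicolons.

P9; P12; P7; P2; P10; P1; P5

1. P9@(0, 1) [+y clear] — {P9}
2. P12@(1, 1) [+y clear] — {P12, P9}
3. P7@(1, 0) [+x clear] — {P12, P7, P9}
4. P2@(2, 0) [+x clear] — {P12, P2, P7, P9}
5. P10@(2, 1) [+y clear] — {P10, P12, P2, P7, P9}
6. P1@(3, 1) [+y clear] — {P1, P10, P12, P2, P7, P9}
7. P5@(0, 0) [-y clear] — {P1, P10, P12, P2, P5, P7, P9}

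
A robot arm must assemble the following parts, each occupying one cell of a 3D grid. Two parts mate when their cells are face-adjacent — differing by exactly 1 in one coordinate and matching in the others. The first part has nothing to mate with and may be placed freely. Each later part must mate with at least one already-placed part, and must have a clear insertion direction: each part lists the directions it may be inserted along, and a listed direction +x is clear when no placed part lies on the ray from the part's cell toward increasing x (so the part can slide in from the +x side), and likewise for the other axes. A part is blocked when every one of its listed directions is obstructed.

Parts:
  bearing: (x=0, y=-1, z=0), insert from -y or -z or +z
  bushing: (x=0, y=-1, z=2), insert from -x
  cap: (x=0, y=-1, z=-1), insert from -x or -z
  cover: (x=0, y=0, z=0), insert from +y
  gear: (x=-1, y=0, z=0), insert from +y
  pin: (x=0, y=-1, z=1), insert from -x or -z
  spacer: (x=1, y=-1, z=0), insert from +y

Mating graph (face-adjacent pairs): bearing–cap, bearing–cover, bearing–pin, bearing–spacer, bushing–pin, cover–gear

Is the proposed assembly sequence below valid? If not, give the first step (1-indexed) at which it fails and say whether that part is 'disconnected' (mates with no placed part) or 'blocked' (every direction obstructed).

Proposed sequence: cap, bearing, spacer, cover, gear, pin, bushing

Valid

1. cap@(0, -1, -1) [-x clear] — {cap}
2. bearing@(0, -1, 0) [-y clear] — {bearing, cap}
3. spacer@(1, -1, 0) [+y clear] — {bearing, cap, spacer}
4. cover@(0, 0, 0) [+y clear] — {bearing, cap, cover, spacer}
5. gear@(-1, 0, 0) [+y clear] — {bearing, cap, cover, gear, spacer}
6. pin@(0, -1, 1) [-x clear] — {bearing, cap, cover, gear, pin, spacer}
7. bushing@(0, -1, 2) [-x clear] — {bearing, bushing, cap, cover, gear, pin, spacer}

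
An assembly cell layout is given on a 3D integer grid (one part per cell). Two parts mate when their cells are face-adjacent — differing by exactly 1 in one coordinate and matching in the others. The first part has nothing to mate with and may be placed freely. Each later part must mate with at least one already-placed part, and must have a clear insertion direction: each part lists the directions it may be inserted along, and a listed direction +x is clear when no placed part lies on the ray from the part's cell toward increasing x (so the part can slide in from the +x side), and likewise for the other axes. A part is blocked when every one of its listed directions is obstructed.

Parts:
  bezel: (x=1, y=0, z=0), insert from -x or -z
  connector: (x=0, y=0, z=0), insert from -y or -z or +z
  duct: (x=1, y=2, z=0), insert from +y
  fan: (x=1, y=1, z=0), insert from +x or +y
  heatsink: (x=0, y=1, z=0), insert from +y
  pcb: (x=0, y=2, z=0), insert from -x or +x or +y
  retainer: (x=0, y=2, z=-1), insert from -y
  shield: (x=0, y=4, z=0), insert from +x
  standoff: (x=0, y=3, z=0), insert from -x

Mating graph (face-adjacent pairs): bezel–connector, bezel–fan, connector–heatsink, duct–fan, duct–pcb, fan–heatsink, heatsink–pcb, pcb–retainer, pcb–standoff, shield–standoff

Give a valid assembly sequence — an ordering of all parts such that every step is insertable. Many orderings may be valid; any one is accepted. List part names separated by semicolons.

heatsink; connector; fan; duct; pcb; standoff; shield; retainer; bezel

1. heatsink@(0, 1, 0) [+y clear] — {heatsink}
2. connector@(0, 0, 0) [-y clear] — {connector, heatsink}
3. fan@(1, 1, 0) [+x clear] — {connector, fan, heatsink}
4. duct@(1, 2, 0) [+y clear] — {connector, duct, fan, heatsink}
5. pcb@(0, 2, 0) [-x clear] — {connector, duct, fan, heatsink, pcb}
6. standoff@(0, 3, 0) [-x clear] — {connector, duct, fan, heatsink, pcb, standoff}
7. shield@(0, 4, 0) [+x clear] — {connector, duct, fan, heatsink, pcb, shield, standoff}
8. retainer@(0, 2, -1) [-y clear] — {connector, duct, fan, heatsink, pcb, retainer, shield, standoff}
9. bezel@(1, 0, 0) [-z clear] — {bezel, connector, duct, fan, heatsink, pcb, retainer, shield, standoff}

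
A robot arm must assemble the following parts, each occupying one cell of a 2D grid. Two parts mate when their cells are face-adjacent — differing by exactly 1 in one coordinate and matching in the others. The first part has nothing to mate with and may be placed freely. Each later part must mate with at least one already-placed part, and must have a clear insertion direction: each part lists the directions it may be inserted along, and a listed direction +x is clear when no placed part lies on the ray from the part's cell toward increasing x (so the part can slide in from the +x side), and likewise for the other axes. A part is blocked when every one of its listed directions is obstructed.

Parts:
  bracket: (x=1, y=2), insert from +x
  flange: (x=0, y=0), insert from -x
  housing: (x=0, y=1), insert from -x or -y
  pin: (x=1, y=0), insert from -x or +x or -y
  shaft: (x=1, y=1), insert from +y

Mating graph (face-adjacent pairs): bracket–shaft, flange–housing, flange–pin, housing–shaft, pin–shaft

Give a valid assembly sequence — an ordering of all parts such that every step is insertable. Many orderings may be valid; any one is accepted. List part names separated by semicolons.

housing; shaft; pin; flange; bracket

1. housing@(0, 1) [-x clear] — {housing}
2. shaft@(1, 1) [+y clear] — {housing, shaft}
3. pin@(1, 0) [-x clear] — {housing, pin, shaft}
4. flange@(0, 0) [-x clear] — {flange, housing, pin, shaft}
5. bracket@(1, 2) [+x clear] — {bracket, flange, housing, pin, shaft}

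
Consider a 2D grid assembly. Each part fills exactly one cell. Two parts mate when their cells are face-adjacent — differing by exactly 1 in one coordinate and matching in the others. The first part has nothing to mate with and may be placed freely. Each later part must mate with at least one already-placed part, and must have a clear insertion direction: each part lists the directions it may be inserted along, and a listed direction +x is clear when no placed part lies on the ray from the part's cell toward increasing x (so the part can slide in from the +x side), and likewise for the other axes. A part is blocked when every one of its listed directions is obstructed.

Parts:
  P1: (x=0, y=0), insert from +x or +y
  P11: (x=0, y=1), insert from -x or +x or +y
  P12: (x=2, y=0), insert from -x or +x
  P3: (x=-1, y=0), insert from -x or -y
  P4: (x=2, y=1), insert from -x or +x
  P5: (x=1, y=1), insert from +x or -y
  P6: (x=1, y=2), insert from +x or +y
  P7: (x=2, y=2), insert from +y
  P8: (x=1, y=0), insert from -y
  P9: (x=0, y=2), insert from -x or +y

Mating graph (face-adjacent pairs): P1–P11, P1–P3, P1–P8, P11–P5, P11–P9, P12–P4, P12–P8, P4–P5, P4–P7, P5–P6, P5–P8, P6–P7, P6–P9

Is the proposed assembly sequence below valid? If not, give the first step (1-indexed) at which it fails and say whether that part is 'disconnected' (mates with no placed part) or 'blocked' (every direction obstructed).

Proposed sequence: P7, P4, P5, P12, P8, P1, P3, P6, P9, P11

Valid

1. P7@(2, 2) [+y clear] — {P7}
2. P4@(2, 1) [-x clear] — {P4, P7}
3. P5@(1, 1) [-y clear] — {P4, P5, P7}
4. P12@(2, 0) [-x clear] — {P12, P4, P5, P7}
5. P8@(1, 0) [-y clear] — {P12, P4, P5, P7, P8}
6. P1@(0, 0) [+y clear] — {P1, P12, P4, P5, P7, P8}
7. P3@(-1, 0) [-x clear] — {P1, P12, P3, P4, P5, P7, P8}
8. P6@(1, 2) [+y clear] — {P1, P12, P3, P4, P5, P6, P7, P8}
9. P9@(0, 2) [-x clear] — {P1, P12, P3, P4, P5, P6, P7, P8, P9}
10. P11@(0, 1) [-x clear] — {P1, P11, P12, P3, P4, P5, P6, P7, P8, P9}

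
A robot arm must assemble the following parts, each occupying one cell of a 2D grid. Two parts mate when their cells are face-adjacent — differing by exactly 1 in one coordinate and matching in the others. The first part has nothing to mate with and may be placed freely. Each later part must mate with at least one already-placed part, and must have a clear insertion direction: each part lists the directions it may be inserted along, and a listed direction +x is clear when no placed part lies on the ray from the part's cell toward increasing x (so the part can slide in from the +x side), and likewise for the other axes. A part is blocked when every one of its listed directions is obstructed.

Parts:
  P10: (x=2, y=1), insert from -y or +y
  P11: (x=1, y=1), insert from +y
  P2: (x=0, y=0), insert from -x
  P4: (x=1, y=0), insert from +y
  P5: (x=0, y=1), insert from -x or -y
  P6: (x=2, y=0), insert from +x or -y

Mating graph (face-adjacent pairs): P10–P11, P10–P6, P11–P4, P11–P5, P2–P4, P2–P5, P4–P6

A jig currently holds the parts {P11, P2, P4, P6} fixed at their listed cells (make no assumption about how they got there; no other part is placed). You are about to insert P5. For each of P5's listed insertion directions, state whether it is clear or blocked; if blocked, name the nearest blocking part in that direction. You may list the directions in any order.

-x: clear; -y: blocked by P2

-x: ray from P5(0, 1) has no placed part ⇒ clear
-y: nearest on ray is P2@(0, 0) ⇒ blocked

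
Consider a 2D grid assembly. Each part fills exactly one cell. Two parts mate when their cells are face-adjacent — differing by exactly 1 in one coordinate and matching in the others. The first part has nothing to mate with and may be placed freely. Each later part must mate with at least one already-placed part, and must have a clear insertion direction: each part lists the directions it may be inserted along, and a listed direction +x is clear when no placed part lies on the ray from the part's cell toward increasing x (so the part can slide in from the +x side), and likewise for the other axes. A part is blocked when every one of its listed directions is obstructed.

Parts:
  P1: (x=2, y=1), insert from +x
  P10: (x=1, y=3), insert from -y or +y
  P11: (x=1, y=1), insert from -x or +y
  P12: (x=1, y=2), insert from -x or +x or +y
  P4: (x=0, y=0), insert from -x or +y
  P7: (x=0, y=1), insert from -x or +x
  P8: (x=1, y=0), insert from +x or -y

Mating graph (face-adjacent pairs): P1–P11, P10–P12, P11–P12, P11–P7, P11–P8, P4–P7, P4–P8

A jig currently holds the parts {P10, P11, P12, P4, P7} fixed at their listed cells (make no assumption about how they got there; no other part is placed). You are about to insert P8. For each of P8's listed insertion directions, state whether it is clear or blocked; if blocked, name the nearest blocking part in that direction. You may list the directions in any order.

+x: clear; -y: clear

+x: ray from P8(1, 0) has no placed part ⇒ clear
-y: ray from P8(1, 0) has no placed part ⇒ clear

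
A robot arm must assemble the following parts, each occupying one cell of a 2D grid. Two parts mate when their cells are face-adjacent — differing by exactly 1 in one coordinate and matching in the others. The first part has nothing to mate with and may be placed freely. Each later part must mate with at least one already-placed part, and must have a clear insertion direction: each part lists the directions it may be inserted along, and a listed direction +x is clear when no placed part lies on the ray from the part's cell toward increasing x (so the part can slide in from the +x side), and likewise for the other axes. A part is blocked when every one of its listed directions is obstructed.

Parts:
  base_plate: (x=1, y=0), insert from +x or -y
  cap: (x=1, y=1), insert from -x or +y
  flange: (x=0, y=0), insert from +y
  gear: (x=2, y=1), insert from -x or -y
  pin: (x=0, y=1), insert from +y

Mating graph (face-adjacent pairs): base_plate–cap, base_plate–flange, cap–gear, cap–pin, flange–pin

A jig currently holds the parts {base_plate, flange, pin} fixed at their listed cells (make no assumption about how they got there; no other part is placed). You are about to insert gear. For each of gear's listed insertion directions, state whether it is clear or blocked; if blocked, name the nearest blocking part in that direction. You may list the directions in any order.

-x: blocked by pin; -y: clear

-x: nearest on ray is pin@(0, 1) ⇒ blocked
-y: ray from gear(2, 1) has no placed part ⇒ clear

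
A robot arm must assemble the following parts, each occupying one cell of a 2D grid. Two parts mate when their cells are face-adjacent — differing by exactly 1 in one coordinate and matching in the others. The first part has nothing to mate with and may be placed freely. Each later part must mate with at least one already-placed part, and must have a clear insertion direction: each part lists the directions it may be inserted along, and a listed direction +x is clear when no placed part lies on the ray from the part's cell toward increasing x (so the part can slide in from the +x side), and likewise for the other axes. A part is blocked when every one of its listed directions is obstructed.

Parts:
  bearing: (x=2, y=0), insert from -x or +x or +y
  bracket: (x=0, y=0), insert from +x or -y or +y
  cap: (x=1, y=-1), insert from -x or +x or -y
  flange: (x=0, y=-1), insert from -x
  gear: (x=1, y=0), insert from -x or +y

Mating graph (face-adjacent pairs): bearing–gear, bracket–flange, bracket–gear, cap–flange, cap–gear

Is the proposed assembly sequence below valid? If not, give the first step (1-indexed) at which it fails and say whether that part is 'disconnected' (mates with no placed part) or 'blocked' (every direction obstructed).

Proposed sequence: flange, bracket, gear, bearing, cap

Valid

1. flange@(0, -1) [-x clear] — {flange}
2. bracket@(0, 0) [+x clear] — {bracket, flange}
3. gear@(1, 0) [+y clear] — {bracket, flange, gear}
4. bearing@(2, 0) [+x clear] — {bearing, bracket, flange, gear}
5. cap@(1, -1) [+x clear] — {bearing, bracket, cap, flange, gear}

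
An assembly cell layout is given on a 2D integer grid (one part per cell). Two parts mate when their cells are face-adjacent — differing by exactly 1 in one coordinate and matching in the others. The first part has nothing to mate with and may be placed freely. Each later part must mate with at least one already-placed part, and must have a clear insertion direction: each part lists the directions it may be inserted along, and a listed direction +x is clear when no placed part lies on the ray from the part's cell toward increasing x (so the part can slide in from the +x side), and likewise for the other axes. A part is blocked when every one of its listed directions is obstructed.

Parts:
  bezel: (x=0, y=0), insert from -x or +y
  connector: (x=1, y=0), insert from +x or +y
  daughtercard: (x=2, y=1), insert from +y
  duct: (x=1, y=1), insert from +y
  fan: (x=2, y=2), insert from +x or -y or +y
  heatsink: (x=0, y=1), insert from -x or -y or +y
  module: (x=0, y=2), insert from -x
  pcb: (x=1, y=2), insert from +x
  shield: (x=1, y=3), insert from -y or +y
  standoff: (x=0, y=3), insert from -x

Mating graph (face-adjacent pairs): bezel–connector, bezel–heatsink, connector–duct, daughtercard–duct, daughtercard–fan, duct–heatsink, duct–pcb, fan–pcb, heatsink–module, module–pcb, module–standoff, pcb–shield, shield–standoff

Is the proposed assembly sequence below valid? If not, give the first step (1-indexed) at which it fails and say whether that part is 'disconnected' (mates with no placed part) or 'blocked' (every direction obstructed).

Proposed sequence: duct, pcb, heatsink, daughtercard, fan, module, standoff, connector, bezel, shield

1. duct@(1, 1) [+y clear] — {duct}
2. pcb@(1, 2) [+x clear] — {duct, pcb}
3. heatsink@(0, 1) [-x clear] — {duct, heatsink, pcb}
4. daughtercard@(2, 1) [+y clear] — {daughtercard, duct, heatsink, pcb}
5. fan@(2, 2) [+x clear] — {daughtercard, duct, fan, heatsink, pcb}
6. module@(0, 2) [-x clear] — {daughtercard, duct, fan, heatsink, module, pcb}
7. standoff@(0, 3) [-x clear] — {daughtercard, duct, fan, heatsink, module, pcb, standoff}
8. connector@(1, 0) [+x clear] — {connector, daughtercard, duct, fan, heatsink, module, pcb, standoff}
9. bezel@(0, 0) [-x clear] — {bezel, connector, daughtercard, duct, fan, heatsink, module, pcb, standoff}
10. shield@(1, 3) [+y clear] — {bezel, connector, daughtercard, duct, fan, heatsink, module, pcb, shield, standoff}

Valid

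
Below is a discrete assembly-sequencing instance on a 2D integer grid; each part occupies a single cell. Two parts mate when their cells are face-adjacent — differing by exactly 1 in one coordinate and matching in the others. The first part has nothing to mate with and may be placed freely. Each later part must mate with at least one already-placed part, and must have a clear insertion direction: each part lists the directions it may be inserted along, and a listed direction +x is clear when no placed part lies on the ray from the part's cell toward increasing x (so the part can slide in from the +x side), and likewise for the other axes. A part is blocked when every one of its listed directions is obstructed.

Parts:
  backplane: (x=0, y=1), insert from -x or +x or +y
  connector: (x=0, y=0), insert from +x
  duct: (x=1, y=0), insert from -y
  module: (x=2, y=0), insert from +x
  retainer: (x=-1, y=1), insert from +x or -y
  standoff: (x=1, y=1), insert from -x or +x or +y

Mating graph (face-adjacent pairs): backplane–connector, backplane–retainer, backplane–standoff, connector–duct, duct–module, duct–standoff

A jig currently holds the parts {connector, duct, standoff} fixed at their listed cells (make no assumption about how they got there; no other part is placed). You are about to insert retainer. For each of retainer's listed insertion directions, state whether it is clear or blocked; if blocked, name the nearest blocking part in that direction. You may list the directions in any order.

+x: nearest on ray is standoff@(1, 1) ⇒ blocked
-y: ray from retainer(-1, 1) has no placed part ⇒ clear

+x: blocked by standoff; -y: clear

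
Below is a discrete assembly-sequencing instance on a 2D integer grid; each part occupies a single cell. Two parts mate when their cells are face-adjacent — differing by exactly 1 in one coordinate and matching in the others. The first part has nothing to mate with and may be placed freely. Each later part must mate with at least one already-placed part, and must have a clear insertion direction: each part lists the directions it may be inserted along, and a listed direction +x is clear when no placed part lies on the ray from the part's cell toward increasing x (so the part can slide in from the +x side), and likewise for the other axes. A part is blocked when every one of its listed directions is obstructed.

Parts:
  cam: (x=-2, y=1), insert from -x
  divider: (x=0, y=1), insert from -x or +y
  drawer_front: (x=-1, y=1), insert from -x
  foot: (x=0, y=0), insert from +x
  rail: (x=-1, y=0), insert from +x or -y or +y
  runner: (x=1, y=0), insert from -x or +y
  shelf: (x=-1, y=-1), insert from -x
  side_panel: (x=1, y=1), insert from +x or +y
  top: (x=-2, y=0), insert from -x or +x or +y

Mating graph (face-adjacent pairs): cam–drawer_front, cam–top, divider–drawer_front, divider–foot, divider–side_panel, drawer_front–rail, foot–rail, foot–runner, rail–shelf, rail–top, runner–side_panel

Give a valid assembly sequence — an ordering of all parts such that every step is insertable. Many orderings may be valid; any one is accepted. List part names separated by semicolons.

1. drawer_front@(-1, 1) [-x clear] — {drawer_front}
2. cam@(-2, 1) [-x clear] — {cam, drawer_front}
3. rail@(-1, 0) [+x clear] — {cam, drawer_front, rail}
4. foot@(0, 0) [+x clear] — {cam, drawer_front, foot, rail}
5. runner@(1, 0) [+y clear] — {cam, drawer_front, foot, rail, runner}
6. top@(-2, 0) [-x clear] — {cam, drawer_front, foot, rail, runner, top}
7. divider@(0, 1) [+y clear] — {cam, divider, drawer_front, foot, rail, runner, top}
8. shelf@(-1, -1) [-x clear] — {cam, divider, drawer_front, foot, rail, runner, shelf, top}
9. side_panel@(1, 1) [+x clear] — {cam, divider, drawer_front, foot, rail, runner, shelf, side_panel, top}

drawer_front; cam; rail; foot; runner; top; divider; shelf; side_panel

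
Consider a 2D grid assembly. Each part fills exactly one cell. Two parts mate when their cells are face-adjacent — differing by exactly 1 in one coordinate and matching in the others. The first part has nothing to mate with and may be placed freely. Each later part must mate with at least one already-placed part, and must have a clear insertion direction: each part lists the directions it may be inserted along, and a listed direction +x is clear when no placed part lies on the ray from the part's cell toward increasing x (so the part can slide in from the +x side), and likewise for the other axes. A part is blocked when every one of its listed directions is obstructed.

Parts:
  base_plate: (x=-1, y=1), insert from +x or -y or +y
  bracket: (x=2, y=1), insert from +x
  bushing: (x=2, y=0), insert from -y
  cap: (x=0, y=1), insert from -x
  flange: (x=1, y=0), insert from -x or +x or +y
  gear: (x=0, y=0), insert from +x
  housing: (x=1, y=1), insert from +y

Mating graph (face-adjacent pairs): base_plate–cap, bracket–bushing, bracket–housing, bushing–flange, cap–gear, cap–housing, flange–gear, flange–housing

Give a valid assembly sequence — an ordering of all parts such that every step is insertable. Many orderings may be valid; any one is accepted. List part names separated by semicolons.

1. bracket@(2, 1) [+x clear] — {bracket}
2. housing@(1, 1) [+y clear] — {bracket, housing}
3. cap@(0, 1) [-x clear] — {bracket, cap, housing}
4. gear@(0, 0) [+x clear] — {bracket, cap, gear, housing}
5. flange@(1, 0) [+x clear] — {bracket, cap, flange, gear, housing}
6. bushing@(2, 0) [-y clear] — {bracket, bushing, cap, flange, gear, housing}
7. base_plate@(-1, 1) [-y clear] — {base_plate, bracket, bushing, cap, flange, gear, housing}

bracket; housing; cap; gear; flange; bushing; base_plate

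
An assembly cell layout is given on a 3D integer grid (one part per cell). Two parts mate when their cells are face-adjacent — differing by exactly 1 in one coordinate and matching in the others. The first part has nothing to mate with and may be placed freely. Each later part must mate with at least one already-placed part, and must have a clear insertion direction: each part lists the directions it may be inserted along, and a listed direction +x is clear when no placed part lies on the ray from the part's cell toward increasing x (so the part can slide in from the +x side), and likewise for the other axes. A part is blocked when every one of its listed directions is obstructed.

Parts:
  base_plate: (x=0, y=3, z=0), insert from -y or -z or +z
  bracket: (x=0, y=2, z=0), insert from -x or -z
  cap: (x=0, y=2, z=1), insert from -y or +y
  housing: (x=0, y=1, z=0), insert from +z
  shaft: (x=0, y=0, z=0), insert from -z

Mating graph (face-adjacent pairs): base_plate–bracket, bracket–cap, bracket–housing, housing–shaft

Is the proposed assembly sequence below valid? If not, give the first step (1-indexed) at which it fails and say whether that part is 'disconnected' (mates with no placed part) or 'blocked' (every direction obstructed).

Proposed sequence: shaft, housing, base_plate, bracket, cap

1. shaft@(0, 0, 0) [-z clear] — {shaft}
2. housing@(0, 1, 0) [+z clear] — {housing, shaft}
3. base_plate@(0, 3, 0) — no placed neighbour ⇒ disconnected

Invalid at step 3 (disconnected)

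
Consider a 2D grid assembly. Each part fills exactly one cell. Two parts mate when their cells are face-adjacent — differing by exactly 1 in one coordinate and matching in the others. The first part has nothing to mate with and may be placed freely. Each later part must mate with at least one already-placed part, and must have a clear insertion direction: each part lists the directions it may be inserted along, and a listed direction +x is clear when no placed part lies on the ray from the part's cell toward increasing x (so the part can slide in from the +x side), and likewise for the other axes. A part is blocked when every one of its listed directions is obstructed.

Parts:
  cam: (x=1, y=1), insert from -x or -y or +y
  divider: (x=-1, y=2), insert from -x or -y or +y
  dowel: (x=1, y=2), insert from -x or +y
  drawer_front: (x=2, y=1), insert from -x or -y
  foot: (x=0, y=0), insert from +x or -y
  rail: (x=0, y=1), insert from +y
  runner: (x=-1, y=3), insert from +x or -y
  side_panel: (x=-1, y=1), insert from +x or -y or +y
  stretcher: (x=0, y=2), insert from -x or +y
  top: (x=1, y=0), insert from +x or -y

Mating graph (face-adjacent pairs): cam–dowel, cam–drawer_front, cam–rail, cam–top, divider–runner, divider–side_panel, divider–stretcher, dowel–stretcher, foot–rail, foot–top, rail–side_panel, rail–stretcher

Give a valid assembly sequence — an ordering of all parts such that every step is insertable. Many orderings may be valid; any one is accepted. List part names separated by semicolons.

1. side_panel@(-1, 1) [+x clear] — {side_panel}
2. divider@(-1, 2) [-x clear] — {divider, side_panel}
3. runner@(-1, 3) [+x clear] — {divider, runner, side_panel}
4. rail@(0, 1) [+y clear] — {divider, rail, runner, side_panel}
5. cam@(1, 1) [-y clear] — {cam, divider, rail, runner, side_panel}
6. dowel@(1, 2) [+y clear] — {cam, divider, dowel, rail, runner, side_panel}
7. foot@(0, 0) [+x clear] — {cam, divider, dowel, foot, rail, runner, side_panel}
8. drawer_front@(2, 1) [-y clear] — {cam, divider, dowel, drawer_front, foot, rail, runner, side_panel}
9. stretcher@(0, 2) [+y clear] — {cam, divider, dowel, drawer_front, foot, rail, runner, side_panel, stretcher}
10. top@(1, 0) [+x clear] — {cam, divider, dowel, drawer_front, foot, rail, runner, side_panel, stretcher, top}

side_panel; divider; runner; rail; cam; dowel; foot; drawer_front; stretcher; top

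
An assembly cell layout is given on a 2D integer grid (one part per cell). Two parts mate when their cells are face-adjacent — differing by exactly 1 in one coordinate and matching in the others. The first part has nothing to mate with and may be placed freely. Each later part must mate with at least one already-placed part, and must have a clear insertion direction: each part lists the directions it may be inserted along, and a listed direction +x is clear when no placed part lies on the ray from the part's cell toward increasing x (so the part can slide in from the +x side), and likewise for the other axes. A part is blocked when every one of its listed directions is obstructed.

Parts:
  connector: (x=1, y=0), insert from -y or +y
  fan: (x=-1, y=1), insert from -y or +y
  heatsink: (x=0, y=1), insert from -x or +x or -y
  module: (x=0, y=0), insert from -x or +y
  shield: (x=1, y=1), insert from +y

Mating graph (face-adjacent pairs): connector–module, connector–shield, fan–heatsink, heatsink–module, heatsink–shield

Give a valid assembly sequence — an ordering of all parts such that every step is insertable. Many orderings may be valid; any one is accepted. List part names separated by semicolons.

module; heatsink; connector; fan; shield

1. module@(0, 0) [-x clear] — {module}
2. heatsink@(0, 1) [-x clear] — {heatsink, module}
3. connector@(1, 0) [-y clear] — {connector, heatsink, module}
4. fan@(-1, 1) [-y clear] — {connector, fan, heatsink, module}
5. shield@(1, 1) [+y clear] — {connector, fan, heatsink, module, shield}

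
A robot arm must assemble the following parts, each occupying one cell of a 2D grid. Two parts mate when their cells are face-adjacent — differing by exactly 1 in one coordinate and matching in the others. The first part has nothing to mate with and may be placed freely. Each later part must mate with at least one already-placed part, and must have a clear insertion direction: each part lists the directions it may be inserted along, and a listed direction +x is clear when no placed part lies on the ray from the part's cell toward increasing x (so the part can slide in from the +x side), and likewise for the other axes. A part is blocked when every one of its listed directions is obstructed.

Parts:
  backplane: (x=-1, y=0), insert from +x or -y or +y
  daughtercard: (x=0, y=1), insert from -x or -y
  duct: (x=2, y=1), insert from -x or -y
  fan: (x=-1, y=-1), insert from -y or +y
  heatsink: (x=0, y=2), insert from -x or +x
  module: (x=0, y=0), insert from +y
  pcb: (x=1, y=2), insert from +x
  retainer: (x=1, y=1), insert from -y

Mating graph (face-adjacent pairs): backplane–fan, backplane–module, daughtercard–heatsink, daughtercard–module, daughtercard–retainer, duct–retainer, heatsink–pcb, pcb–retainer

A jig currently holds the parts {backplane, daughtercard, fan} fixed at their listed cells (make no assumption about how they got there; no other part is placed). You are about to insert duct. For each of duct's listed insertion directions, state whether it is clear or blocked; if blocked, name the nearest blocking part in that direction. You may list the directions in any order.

-x: blocked by daughtercard; -y: clear

-x: nearest on ray is daughtercard@(0, 1) ⇒ blocked
-y: ray from duct(2, 1) has no placed part ⇒ clear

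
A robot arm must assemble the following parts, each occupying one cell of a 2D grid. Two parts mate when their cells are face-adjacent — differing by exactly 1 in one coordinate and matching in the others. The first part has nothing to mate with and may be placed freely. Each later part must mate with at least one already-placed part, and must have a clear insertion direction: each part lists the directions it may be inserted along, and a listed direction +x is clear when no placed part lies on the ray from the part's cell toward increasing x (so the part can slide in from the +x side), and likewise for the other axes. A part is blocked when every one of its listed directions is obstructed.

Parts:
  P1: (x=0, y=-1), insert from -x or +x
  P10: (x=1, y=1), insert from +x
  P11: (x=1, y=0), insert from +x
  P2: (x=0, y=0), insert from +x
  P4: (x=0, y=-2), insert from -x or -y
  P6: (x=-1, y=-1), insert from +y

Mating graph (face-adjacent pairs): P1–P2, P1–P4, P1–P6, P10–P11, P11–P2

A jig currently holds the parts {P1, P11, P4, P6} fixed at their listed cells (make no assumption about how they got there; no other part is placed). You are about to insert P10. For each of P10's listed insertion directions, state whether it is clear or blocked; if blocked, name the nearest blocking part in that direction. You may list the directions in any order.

+x: clear

+x: ray from P10(1, 1) has no placed part ⇒ clear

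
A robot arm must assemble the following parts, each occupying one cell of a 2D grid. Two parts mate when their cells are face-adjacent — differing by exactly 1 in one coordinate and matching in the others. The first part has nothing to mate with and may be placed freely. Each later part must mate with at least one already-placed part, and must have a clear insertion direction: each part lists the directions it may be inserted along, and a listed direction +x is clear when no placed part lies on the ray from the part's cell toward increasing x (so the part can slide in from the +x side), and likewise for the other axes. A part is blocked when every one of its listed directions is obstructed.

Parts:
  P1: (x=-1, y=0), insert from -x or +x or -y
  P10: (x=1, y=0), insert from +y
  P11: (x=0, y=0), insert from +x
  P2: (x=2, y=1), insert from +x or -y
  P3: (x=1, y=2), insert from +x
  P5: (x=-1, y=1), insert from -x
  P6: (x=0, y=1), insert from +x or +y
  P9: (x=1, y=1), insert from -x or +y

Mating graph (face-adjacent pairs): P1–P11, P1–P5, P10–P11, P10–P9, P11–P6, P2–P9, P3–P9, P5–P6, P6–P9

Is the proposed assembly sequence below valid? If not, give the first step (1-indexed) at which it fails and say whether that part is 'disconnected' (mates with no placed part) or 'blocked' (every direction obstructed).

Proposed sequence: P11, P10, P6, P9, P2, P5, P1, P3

Valid

1. P11@(0, 0) [+x clear] — {P11}
2. P10@(1, 0) [+y clear] — {P10, P11}
3. P6@(0, 1) [+x clear] — {P10, P11, P6}
4. P9@(1, 1) [+y clear] — {P10, P11, P6, P9}
5. P2@(2, 1) [+x clear] — {P10, P11, P2, P6, P9}
6. P5@(-1, 1) [-x clear] — {P10, P11, P2, P5, P6, P9}
7. P1@(-1, 0) [-x clear] — {P1, P10, P11, P2, P5, P6, P9}
8. P3@(1, 2) [+x clear] — {P1, P10, P11, P2, P3, P5, P6, P9}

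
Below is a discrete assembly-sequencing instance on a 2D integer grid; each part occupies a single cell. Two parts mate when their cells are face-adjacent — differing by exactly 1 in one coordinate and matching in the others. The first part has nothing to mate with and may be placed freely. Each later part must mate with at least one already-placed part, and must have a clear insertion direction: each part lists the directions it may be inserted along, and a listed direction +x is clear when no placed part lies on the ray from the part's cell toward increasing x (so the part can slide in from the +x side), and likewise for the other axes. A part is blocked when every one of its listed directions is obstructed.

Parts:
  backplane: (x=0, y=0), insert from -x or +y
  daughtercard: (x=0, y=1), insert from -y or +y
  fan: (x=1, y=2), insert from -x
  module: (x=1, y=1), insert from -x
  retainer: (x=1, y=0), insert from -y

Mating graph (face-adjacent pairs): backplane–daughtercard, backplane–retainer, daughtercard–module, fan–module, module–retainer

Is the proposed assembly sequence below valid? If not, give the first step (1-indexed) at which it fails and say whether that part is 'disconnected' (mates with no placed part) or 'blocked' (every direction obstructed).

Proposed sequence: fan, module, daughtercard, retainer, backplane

1. fan@(1, 2) [-x clear] — {fan}
2. module@(1, 1) [-x clear] — {fan, module}
3. daughtercard@(0, 1) [-y clear] — {daughtercard, fan, module}
4. retainer@(1, 0) [-y clear] — {daughtercard, fan, module, retainer}
5. backplane@(0, 0) [-x clear] — {backplane, daughtercard, fan, module, retainer}

Valid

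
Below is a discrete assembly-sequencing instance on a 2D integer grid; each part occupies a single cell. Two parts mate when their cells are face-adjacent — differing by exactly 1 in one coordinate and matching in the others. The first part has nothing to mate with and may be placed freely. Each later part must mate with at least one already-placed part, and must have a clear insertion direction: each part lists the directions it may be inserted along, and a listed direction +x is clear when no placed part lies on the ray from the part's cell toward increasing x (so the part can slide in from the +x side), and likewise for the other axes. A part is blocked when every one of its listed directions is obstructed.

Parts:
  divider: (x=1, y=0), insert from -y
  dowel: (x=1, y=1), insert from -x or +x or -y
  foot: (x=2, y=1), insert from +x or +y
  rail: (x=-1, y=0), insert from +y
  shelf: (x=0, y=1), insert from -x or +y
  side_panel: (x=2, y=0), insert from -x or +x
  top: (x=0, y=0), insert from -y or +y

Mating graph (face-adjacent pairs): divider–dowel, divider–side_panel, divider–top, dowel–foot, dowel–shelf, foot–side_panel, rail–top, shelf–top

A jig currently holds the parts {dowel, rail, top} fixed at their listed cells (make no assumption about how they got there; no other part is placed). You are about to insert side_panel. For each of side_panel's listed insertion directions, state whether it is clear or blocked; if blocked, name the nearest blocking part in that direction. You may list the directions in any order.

+x: clear; -x: blocked by top

-x: nearest on ray is top@(0, 0) ⇒ blocked
+x: ray from side_panel(2, 0) has no placed part ⇒ clear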